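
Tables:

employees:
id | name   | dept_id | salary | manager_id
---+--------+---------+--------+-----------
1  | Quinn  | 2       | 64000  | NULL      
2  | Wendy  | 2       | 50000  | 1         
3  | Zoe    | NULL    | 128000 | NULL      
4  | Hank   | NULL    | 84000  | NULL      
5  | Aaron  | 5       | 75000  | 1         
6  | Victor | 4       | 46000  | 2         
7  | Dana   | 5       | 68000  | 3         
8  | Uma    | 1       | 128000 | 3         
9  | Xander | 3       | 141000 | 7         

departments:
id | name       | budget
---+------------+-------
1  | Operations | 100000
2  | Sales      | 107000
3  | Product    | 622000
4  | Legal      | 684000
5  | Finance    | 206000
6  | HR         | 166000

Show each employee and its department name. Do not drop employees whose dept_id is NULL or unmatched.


LEFT JOIN keeps every row from employees (the left table); where dept_id has no match in departments, the department columns become NULL. Walk through each employee:
  - employee 1 (Quinn): dept_id=2 -> matches Sales
  - employee 2 (Wendy): dept_id=2 -> matches Sales
  - employee 3 (Zoe): dept_id=NULL, no match -> kept with NULL
  - employee 4 (Hank): dept_id=NULL, no match -> kept with NULL
  - employee 5 (Aaron): dept_id=5 -> matches Finance
  - employee 6 (Victor): dept_id=4 -> matches Legal
  - employee 7 (Dana): dept_id=5 -> matches Finance
  - employee 8 (Uma): dept_id=1 -> matches Operations
  - employee 9 (Xander): dept_id=3 -> matches Product
All 9 rows appear; 2 have NULL department.

SQL:
SELECT a.name, b.name AS department
FROM employees a
LEFT JOIN departments b ON a.dept_id = b.id

Result:
name   | department
-------+-----------
Quinn  | Sales     
Wendy  | Sales     
Zoe    | NULL      
Hank   | NULL      
Aaron  | Finance   
Victor | Legal     
Dana   | Finance   
Uma    | Operations
Xander | Product   


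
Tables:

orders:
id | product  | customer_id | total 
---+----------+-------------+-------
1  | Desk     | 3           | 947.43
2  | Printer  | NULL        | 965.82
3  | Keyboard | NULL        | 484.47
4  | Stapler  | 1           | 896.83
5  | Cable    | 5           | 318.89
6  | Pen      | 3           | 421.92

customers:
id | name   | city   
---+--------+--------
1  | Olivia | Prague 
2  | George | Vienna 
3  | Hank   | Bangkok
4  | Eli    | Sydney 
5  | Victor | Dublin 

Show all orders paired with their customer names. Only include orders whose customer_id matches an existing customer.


INNER JOIN keeps only orders rows whose customer_id matches an id in customers. Walk through each order:
  - order 1 (Desk): customer_id=3 -> matches Hank
  - order 2 (Printer): customer_id=NULL, no match -> dropped
  - order 3 (Keyboard): customer_id=NULL, no match -> dropped
  - order 4 (Stapler): customer_id=1 -> matches Olivia
  - order 5 (Cable): customer_id=5 -> matches Victor
  - order 6 (Pen): customer_id=3 -> matches Hank
So 2 of 6 rows are dropped.

SQL:
SELECT a.product, b.name AS customer
FROM orders a
INNER JOIN customers b ON a.customer_id = b.id

Result:
product | customer
--------+---------
Desk    | Hank    
Stapler | Olivia  
Cable   | Victor  
Pen     | Hank    


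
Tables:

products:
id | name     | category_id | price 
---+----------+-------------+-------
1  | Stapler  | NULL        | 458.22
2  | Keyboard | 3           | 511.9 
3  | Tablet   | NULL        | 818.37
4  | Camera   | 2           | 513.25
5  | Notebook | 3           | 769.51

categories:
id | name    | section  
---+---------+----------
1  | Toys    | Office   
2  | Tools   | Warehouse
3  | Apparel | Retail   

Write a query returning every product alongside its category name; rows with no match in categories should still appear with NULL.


LEFT JOIN keeps every row from products (the left table); where category_id has no match in categories, the category columns become NULL. Walk through each product:
  - product 1 (Stapler): category_id=NULL, no match -> kept with NULL
  - product 2 (Keyboard): category_id=3 -> matches Apparel
  - product 3 (Tablet): category_id=NULL, no match -> kept with NULL
  - product 4 (Camera): category_id=2 -> matches Tools
  - product 5 (Notebook): category_id=3 -> matches Apparel
All 5 rows appear; 2 have NULL category.

SQL:
SELECT a.name, b.name AS category
FROM products a
LEFT JOIN categories b ON a.category_id = b.id

Result:
name     | category
---------+---------
Stapler  | NULL    
Keyboard | Apparel 
Tablet   | NULL    
Camera   | Tools   
Notebook | Apparel 


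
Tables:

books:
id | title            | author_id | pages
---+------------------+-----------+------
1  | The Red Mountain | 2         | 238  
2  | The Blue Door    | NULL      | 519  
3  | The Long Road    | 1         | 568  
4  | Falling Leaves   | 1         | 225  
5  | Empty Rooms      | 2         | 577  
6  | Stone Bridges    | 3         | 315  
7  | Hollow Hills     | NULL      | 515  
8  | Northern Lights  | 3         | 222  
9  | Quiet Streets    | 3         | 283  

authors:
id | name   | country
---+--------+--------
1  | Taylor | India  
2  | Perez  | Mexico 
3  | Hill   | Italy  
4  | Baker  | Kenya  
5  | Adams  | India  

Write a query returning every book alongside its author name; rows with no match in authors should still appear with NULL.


LEFT JOIN keeps every row from books (the left table); where author_id has no match in authors, the author columns become NULL. Walk through each book:
  - book 1 (The Red Mountain): author_id=2 -> matches Perez
  - book 2 (The Blue Door): author_id=NULL, no match -> kept with NULL
  - book 3 (The Long Road): author_id=1 -> matches Taylor
  - book 4 (Falling Leaves): author_id=1 -> matches Taylor
  - book 5 (Empty Rooms): author_id=2 -> matches Perez
  - book 6 (Stone Bridges): author_id=3 -> matches Hill
  - book 7 (Hollow Hills): author_id=NULL, no match -> kept with NULL
  - book 8 (Northern Lights): author_id=3 -> matches Hill
  - book 9 (Quiet Streets): author_id=3 -> matches Hill
All 9 rows appear; 2 have NULL author.

SQL:
SELECT a.title, b.name AS author
FROM books a
LEFT JOIN authors b ON a.author_id = b.id

Result:
title            | author
-----------------+-------
The Red Mountain | Perez 
The Blue Door    | NULL  
The Long Road    | Taylor
Falling Leaves   | Taylor
Empty Rooms      | Perez 
Stone Bridges    | Hill  
Hollow Hills     | NULL  
Northern Lights  | Hill  
Quiet Streets    | Hill  


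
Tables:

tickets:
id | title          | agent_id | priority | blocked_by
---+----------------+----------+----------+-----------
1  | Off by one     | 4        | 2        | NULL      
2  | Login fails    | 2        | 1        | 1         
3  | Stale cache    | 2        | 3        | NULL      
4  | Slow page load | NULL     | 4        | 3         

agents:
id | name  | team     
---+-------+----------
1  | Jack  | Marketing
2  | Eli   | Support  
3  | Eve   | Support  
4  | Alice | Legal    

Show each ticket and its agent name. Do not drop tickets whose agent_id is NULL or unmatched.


LEFT JOIN keeps every row from tickets (the left table); where agent_id has no match in agents, the agent columns become NULL. Walk through each ticket:
  - ticket 1 (Off by one): agent_id=4 -> matches Alice
  - ticket 2 (Login fails): agent_id=2 -> matches Eli
  - ticket 3 (Stale cache): agent_id=2 -> matches Eli
  - ticket 4 (Slow page load): agent_id=NULL, no match -> kept with NULL
All 4 rows appear; 1 has NULL agent.

SQL:
SELECT a.title, b.name AS agent
FROM tickets a
LEFT JOIN agents b ON a.agent_id = b.id

Result:
title          | agent
---------------+------
Off by one     | Alice
Login fails    | Eli  
Stale cache    | Eli  
Slow page load | NULL 


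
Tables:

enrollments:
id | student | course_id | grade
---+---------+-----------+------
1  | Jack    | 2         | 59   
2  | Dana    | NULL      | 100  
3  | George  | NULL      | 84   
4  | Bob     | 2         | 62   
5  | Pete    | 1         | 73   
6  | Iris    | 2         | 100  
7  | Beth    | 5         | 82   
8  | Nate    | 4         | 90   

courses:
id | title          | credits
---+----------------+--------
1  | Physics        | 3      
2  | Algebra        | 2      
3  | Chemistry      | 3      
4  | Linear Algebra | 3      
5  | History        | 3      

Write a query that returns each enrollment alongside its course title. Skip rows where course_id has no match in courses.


INNER JOIN keeps only enrollments rows whose course_id matches an id in courses. Walk through each enrollment:
  - enrollment 1 (Jack): course_id=2 -> matches Algebra
  - enrollment 2 (Dana): course_id=NULL, no match -> dropped
  - enrollment 3 (George): course_id=NULL, no match -> dropped
  - enrollment 4 (Bob): course_id=2 -> matches Algebra
  - enrollment 5 (Pete): course_id=1 -> matches Physics
  - enrollment 6 (Iris): course_id=2 -> matches Algebra
  - enrollment 7 (Beth): course_id=5 -> matches History
  - enrollment 8 (Nate): course_id=4 -> matches Linear Algebra
So 2 of 8 rows are dropped.

SQL:
SELECT a.student, b.title AS course
FROM enrollments a
INNER JOIN courses b ON a.course_id = b.id

Result:
student | course        
--------+---------------
Jack    | Algebra       
Bob     | Algebra       
Pete    | Physics       
Iris    | Algebra       
Beth    | History       
Nate    | Linear Algebra


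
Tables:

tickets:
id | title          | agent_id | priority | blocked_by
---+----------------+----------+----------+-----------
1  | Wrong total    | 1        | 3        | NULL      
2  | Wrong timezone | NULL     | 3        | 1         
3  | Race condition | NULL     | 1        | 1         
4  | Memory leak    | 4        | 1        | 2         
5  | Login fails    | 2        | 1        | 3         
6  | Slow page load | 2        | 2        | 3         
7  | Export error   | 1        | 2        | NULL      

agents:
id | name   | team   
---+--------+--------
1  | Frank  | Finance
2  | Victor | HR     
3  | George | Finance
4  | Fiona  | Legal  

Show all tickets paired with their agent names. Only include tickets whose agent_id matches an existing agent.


INNER JOIN keeps only tickets rows whose agent_id matches an id in agents. Walk through each ticket:
  - ticket 1 (Wrong total): agent_id=1 -> matches Frank
  - ticket 2 (Wrong timezone): agent_id=NULL, no match -> dropped
  - ticket 3 (Race condition): agent_id=NULL, no match -> dropped
  - ticket 4 (Memory leak): agent_id=4 -> matches Fiona
  - ticket 5 (Login fails): agent_id=2 -> matches Victor
  - ticket 6 (Slow page load): agent_id=2 -> matches Victor
  - ticket 7 (Export error): agent_id=1 -> matches Frank
So 2 of 7 rows are dropped.

SQL:
SELECT a.title, b.name AS agent
FROM tickets a
INNER JOIN agents b ON a.agent_id = b.id

Result:
title          | agent 
---------------+-------
Wrong total    | Frank 
Memory leak    | Fiona 
Login fails    | Victor
Slow page load | Victor
Export error   | Frank 


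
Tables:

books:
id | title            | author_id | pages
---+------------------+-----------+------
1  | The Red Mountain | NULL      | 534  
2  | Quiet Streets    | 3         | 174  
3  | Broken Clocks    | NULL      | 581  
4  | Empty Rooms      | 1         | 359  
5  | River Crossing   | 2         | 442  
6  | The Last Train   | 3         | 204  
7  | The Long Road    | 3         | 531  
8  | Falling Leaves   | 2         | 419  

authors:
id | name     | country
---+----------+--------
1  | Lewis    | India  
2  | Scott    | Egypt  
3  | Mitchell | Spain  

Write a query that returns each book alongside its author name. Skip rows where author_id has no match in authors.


INNER JOIN keeps only books rows whose author_id matches an id in authors. Walk through each book:
  - book 1 (The Red Mountain): author_id=NULL, no match -> dropped
  - book 2 (Quiet Streets): author_id=3 -> matches Mitchell
  - book 3 (Broken Clocks): author_id=NULL, no match -> dropped
  - book 4 (Empty Rooms): author_id=1 -> matches Lewis
  - book 5 (River Crossing): author_id=2 -> matches Scott
  - book 6 (The Last Train): author_id=3 -> matches Mitchell
  - book 7 (The Long Road): author_id=3 -> matches Mitchell
  - book 8 (Falling Leaves): author_id=2 -> matches Scott
So 2 of 8 rows are dropped.

SQL:
SELECT a.title, b.name AS author
FROM books a
INNER JOIN authors b ON a.author_id = b.id

Result:
title          | author  
---------------+---------
Quiet Streets  | Mitchell
Empty Rooms    | Lewis   
River Crossing | Scott   
The Last Train | Mitchell
The Long Road  | Mitchell
Falling Leaves | Scott   


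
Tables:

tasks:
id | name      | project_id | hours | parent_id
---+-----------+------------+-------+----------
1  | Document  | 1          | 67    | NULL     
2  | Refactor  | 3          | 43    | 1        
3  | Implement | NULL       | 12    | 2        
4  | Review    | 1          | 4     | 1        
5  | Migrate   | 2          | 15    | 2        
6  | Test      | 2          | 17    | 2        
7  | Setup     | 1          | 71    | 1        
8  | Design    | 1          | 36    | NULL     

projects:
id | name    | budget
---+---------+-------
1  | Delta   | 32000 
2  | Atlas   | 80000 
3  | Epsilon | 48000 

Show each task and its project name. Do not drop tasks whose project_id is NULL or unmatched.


LEFT JOIN keeps every row from tasks (the left table); where project_id has no match in projects, the project columns become NULL. Walk through each task:
  - task 1 (Document): project_id=1 -> matches Delta
  - task 2 (Refactor): project_id=3 -> matches Epsilon
  - task 3 (Implement): project_id=NULL, no match -> kept with NULL
  - task 4 (Review): project_id=1 -> matches Delta
  - task 5 (Migrate): project_id=2 -> matches Atlas
  - task 6 (Test): project_id=2 -> matches Atlas
  - task 7 (Setup): project_id=1 -> matches Delta
  - task 8 (Design): project_id=1 -> matches Delta
All 8 rows appear; 1 has NULL project.

SQL:
SELECT a.name, b.name AS project
FROM tasks a
LEFT JOIN projects b ON a.project_id = b.id

Result:
name      | project
----------+--------
Document  | Delta  
Refactor  | Epsilon
Implement | NULL   
Review    | Delta  
Migrate   | Atlas  
Test      | Atlas  
Setup     | Delta  
Design    | Delta  


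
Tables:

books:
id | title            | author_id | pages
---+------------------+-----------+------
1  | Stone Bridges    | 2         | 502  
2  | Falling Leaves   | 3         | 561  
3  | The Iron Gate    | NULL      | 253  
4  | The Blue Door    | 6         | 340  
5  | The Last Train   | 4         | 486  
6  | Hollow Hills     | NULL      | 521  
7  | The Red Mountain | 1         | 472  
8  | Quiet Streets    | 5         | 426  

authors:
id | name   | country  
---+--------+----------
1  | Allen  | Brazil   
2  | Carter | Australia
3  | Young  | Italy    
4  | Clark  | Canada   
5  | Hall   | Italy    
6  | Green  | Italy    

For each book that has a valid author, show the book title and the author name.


INNER JOIN keeps only books rows whose author_id matches an id in authors. Walk through each book:
  - book 1 (Stone Bridges): author_id=2 -> matches Carter
  - book 2 (Falling Leaves): author_id=3 -> matches Young
  - book 3 (The Iron Gate): author_id=NULL, no match -> dropped
  - book 4 (The Blue Door): author_id=6 -> matches Green
  - book 5 (The Last Train): author_id=4 -> matches Clark
  - book 6 (Hollow Hills): author_id=NULL, no match -> dropped
  - book 7 (The Red Mountain): author_id=1 -> matches Allen
  - book 8 (Quiet Streets): author_id=5 -> matches Hall
So 2 of 8 rows are dropped.

SQL:
SELECT a.title, b.name AS author
FROM books a
INNER JOIN authors b ON a.author_id = b.id

Result:
title            | author
-----------------+-------
Stone Bridges    | Carter
Falling Leaves   | Young 
The Blue Door    | Green 
The Last Train   | Clark 
The Red Mountain | Allen 
Quiet Streets    | Hall  


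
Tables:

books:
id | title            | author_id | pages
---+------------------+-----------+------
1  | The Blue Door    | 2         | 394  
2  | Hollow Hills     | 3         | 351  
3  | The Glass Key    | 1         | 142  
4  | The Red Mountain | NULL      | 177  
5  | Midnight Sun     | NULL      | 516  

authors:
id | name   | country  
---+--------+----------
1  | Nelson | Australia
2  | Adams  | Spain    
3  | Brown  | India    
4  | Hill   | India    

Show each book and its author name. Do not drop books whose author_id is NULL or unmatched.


LEFT JOIN keeps every row from books (the left table); where author_id has no match in authors, the author columns become NULL. Walk through each book:
  - book 1 (The Blue Door): author_id=2 -> matches Adams
  - book 2 (Hollow Hills): author_id=3 -> matches Brown
  - book 3 (The Glass Key): author_id=1 -> matches Nelson
  - book 4 (The Red Mountain): author_id=NULL, no match -> kept with NULL
  - book 5 (Midnight Sun): author_id=NULL, no match -> kept with NULL
All 5 rows appear; 2 have NULL author.

SQL:
SELECT a.title, b.name AS author
FROM books a
LEFT JOIN authors b ON a.author_id = b.id

Result:
title            | author
-----------------+-------
The Blue Door    | Adams 
Hollow Hills     | Brown 
The Glass Key    | Nelson
The Red Mountain | NULL  
Midnight Sun     | NULL  


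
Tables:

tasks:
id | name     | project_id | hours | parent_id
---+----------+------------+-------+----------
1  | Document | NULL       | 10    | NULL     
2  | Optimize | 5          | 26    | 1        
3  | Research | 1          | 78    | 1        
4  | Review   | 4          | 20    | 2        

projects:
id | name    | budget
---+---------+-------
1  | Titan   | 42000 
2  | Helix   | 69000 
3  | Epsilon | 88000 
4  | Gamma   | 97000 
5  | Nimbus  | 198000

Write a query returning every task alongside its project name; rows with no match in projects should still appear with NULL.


LEFT JOIN keeps every row from tasks (the left table); where project_id has no match in projects, the project columns become NULL. Walk through each task:
  - task 1 (Document): project_id=NULL, no match -> kept with NULL
  - task 2 (Optimize): project_id=5 -> matches Nimbus
  - task 3 (Research): project_id=1 -> matches Titan
  - task 4 (Review): project_id=4 -> matches Gamma
All 4 rows appear; 1 has NULL project.

SQL:
SELECT a.name, b.name AS project
FROM tasks a
LEFT JOIN projects b ON a.project_id = b.id

Result:
name     | project
---------+--------
Document | NULL   
Optimize | Nimbus 
Research | Titan  
Review   | Gamma  


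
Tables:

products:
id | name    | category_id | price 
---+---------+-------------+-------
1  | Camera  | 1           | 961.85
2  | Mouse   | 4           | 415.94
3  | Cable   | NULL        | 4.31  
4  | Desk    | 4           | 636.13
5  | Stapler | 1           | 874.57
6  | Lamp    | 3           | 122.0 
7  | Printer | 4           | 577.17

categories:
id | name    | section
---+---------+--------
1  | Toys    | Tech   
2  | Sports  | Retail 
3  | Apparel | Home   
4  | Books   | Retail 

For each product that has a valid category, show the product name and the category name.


INNER JOIN keeps only products rows whose category_id matches an id in categories. Walk through each product:
  - product 1 (Camera): category_id=1 -> matches Toys
  - product 2 (Mouse): category_id=4 -> matches Books
  - product 3 (Cable): category_id=NULL, no match -> dropped
  - product 4 (Desk): category_id=4 -> matches Books
  - product 5 (Stapler): category_id=1 -> matches Toys
  - product 6 (Lamp): category_id=3 -> matches Apparel
  - product 7 (Printer): category_id=4 -> matches Books
So 1 of 7 rows is dropped.

SQL:
SELECT a.name, b.name AS category
FROM products a
INNER JOIN categories b ON a.category_id = b.id

Result:
name    | category
--------+---------
Camera  | Toys    
Mouse   | Books   
Desk    | Books   
Stapler | Toys    
Lamp    | Apparel 
Printer | Books   


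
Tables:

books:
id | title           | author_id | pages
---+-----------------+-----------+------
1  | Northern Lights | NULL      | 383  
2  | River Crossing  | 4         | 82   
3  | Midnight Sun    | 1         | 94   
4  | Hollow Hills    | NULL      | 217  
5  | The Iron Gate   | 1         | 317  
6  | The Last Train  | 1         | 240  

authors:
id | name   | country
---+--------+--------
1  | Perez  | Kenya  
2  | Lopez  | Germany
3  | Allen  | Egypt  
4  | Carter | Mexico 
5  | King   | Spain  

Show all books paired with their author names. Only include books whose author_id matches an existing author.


INNER JOIN keeps only books rows whose author_id matches an id in authors. Walk through each book:
  - book 1 (Northern Lights): author_id=NULL, no match -> dropped
  - book 2 (River Crossing): author_id=4 -> matches Carter
  - book 3 (Midnight Sun): author_id=1 -> matches Perez
  - book 4 (Hollow Hills): author_id=NULL, no match -> dropped
  - book 5 (The Iron Gate): author_id=1 -> matches Perez
  - book 6 (The Last Train): author_id=1 -> matches Perez
So 2 of 6 rows are dropped.

SQL:
SELECT a.title, b.name AS author
FROM books a
INNER JOIN authors b ON a.author_id = b.id

Result:
title          | author
---------------+-------
River Crossing | Carter
Midnight Sun   | Perez 
The Iron Gate  | Perez 
The Last Train | Perez 


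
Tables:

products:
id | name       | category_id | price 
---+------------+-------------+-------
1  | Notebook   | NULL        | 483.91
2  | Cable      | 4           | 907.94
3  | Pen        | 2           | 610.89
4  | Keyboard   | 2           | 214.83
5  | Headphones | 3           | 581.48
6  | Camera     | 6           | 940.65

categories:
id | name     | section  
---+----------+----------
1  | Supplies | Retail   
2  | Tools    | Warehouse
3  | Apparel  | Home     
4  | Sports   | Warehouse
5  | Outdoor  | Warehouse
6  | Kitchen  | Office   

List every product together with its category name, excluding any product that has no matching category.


INNER JOIN keeps only products rows whose category_id matches an id in categories. Walk through each product:
  - product 1 (Notebook): category_id=NULL, no match -> dropped
  - product 2 (Cable): category_id=4 -> matches Sports
  - product 3 (Pen): category_id=2 -> matches Tools
  - product 4 (Keyboard): category_id=2 -> matches Tools
  - product 5 (Headphones): category_id=3 -> matches Apparel
  - product 6 (Camera): category_id=6 -> matches Kitchen
So 1 of 6 rows is dropped.

SQL:
SELECT a.name, b.name AS category
FROM products a
INNER JOIN categories b ON a.category_id = b.id

Result:
name       | category
-----------+---------
Cable      | Sports  
Pen        | Tools   
Keyboard   | Tools   
Headphones | Apparel 
Camera     | Kitchen 


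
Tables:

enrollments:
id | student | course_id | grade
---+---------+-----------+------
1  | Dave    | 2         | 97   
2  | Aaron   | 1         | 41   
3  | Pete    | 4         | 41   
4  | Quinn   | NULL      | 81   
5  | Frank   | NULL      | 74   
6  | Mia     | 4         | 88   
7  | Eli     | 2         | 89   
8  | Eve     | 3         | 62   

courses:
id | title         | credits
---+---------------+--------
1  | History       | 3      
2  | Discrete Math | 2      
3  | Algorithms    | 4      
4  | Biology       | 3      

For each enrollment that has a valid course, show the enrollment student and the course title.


INNER JOIN keeps only enrollments rows whose course_id matches an id in courses. Walk through each enrollment:
  - enrollment 1 (Dave): course_id=2 -> matches Discrete Math
  - enrollment 2 (Aaron): course_id=1 -> matches History
  - enrollment 3 (Pete): course_id=4 -> matches Biology
  - enrollment 4 (Quinn): course_id=NULL, no match -> dropped
  - enrollment 5 (Frank): course_id=NULL, no match -> dropped
  - enrollment 6 (Mia): course_id=4 -> matches Biology
  - enrollment 7 (Eli): course_id=2 -> matches Discrete Math
  - enrollment 8 (Eve): course_id=3 -> matches Algorithms
So 2 of 8 rows are dropped.

SQL:
SELECT a.student, b.title AS course
FROM enrollments a
INNER JOIN courses b ON a.course_id = b.id

Result:
student | course       
--------+--------------
Dave    | Discrete Math
Aaron   | History      
Pete    | Biology      
Mia     | Biology      
Eli     | Discrete Math
Eve     | Algorithms   


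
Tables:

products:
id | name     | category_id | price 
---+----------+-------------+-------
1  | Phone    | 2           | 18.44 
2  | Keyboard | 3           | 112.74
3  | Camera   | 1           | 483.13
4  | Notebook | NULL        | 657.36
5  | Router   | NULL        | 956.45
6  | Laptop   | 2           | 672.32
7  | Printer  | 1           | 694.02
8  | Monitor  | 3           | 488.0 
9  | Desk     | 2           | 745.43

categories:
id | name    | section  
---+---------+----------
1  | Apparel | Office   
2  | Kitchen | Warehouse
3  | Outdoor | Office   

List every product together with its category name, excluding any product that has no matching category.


INNER JOIN keeps only products rows whose category_id matches an id in categories. Walk through each product:
  - product 1 (Phone): category_id=2 -> matches Kitchen
  - product 2 (Keyboard): category_id=3 -> matches Outdoor
  - product 3 (Camera): category_id=1 -> matches Apparel
  - product 4 (Notebook): category_id=NULL, no match -> dropped
  - product 5 (Router): category_id=NULL, no match -> dropped
  - product 6 (Laptop): category_id=2 -> matches Kitchen
  - product 7 (Printer): category_id=1 -> matches Apparel
  - product 8 (Monitor): category_id=3 -> matches Outdoor
  - product 9 (Desk): category_id=2 -> matches Kitchen
So 2 of 9 rows are dropped.

SQL:
SELECT a.name, b.name AS category
FROM products a
INNER JOIN categories b ON a.category_id = b.id

Result:
name     | category
---------+---------
Phone    | Kitchen 
Keyboard | Outdoor 
Camera   | Apparel 
Laptop   | Kitchen 
Printer  | Apparel 
Monitor  | Outdoor 
Desk     | Kitchen 


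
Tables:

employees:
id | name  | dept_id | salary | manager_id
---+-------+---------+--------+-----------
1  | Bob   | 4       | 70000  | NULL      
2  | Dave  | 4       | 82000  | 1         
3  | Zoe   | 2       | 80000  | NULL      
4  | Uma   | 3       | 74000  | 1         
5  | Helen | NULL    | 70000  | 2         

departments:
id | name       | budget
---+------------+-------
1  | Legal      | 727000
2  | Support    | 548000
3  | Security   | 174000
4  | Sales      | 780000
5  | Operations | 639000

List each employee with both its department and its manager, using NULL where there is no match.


Two LEFT JOINs from the same base table employees: one to departments via dept_id, one to employees itself via manager_id. Both are LEFT so every employee is preserved.
Match against departments:
  - employee 1 (Bob): dept_id=4 -> matches Sales
  - employee 2 (Dave): dept_id=4 -> matches Sales
  - employee 3 (Zoe): dept_id=2 -> matches Support
  - employee 4 (Uma): dept_id=3 -> matches Security
  - employee 5 (Helen): dept_id=NULL, no match -> kept with NULL
Match against employees (self):
  - employee 1 (Bob): manager_id=NULL -> NULL
  - employee 2 (Dave): manager_id=1 -> Bob
  - employee 3 (Zoe): manager_id=NULL -> NULL
  - employee 4 (Uma): manager_id=1 -> Bob
  - employee 5 (Helen): manager_id=2 -> Dave

SQL:
SELECT a.name, b.name AS department, c.name AS manager
FROM employees a
LEFT JOIN departments b ON a.dept_id = b.id
LEFT JOIN employees c ON a.manager_id = c.id

Result:
name  | department | manager
------+------------+--------
Bob   | Sales      | NULL   
Dave  | Sales      | Bob    
Zoe   | Support    | NULL   
Uma   | Security   | Bob    
Helen | NULL       | Dave   


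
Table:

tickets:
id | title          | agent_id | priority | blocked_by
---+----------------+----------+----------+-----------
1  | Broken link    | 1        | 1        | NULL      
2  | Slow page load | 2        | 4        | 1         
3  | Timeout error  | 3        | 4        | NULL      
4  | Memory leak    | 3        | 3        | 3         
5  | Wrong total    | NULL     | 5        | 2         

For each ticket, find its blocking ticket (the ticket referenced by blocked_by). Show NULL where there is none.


This is a self-join: tickets is joined to a second copy of itself, matching each row's blocked_by to another row's id. Use LEFT JOIN so rows with blocked_by=NULL are kept.
  - ticket 1 (Broken link): blocked_by=NULL -> NULL
  - ticket 2 (Slow page load): blocked_by=1 -> Broken link
  - ticket 3 (Timeout error): blocked_by=NULL -> NULL
  - ticket 4 (Memory leak): blocked_by=3 -> Timeout error
  - ticket 5 (Wrong total): blocked_by=2 -> Slow page load

SQL:
SELECT a.title AS item, b.title AS blocked_by
FROM tickets a
LEFT JOIN tickets b ON a.blocked_by = b.id

Result:
item           | blocked_by    
---------------+---------------
Broken link    | NULL          
Slow page load | Broken link   
Timeout error  | NULL          
Memory leak    | Timeout error 
Wrong total    | Slow page load


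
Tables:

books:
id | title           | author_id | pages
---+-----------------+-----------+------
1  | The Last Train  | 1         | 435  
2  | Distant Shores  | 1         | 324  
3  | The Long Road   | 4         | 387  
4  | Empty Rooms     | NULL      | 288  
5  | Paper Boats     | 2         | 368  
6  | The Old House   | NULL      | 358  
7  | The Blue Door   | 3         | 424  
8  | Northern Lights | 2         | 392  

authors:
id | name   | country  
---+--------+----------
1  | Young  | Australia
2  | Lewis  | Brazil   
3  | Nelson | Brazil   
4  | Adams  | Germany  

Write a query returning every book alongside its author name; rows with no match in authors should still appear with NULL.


LEFT JOIN keeps every row from books (the left table); where author_id has no match in authors, the author columns become NULL. Walk through each book:
  - book 1 (The Last Train): author_id=1 -> matches Young
  - book 2 (Distant Shores): author_id=1 -> matches Young
  - book 3 (The Long Road): author_id=4 -> matches Adams
  - book 4 (Empty Rooms): author_id=NULL, no match -> kept with NULL
  - book 5 (Paper Boats): author_id=2 -> matches Lewis
  - book 6 (The Old House): author_id=NULL, no match -> kept with NULL
  - book 7 (The Blue Door): author_id=3 -> matches Nelson
  - book 8 (Northern Lights): author_id=2 -> matches Lewis
All 8 rows appear; 2 have NULL author.

SQL:
SELECT a.title, b.name AS author
FROM books a
LEFT JOIN authors b ON a.author_id = b.id

Result:
title           | author
----------------+-------
The Last Train  | Young 
Distant Shores  | Young 
The Long Road   | Adams 
Empty Rooms     | NULL  
Paper Boats     | Lewis 
The Old House   | NULL  
The Blue Door   | Nelson
Northern Lights | Lewis 


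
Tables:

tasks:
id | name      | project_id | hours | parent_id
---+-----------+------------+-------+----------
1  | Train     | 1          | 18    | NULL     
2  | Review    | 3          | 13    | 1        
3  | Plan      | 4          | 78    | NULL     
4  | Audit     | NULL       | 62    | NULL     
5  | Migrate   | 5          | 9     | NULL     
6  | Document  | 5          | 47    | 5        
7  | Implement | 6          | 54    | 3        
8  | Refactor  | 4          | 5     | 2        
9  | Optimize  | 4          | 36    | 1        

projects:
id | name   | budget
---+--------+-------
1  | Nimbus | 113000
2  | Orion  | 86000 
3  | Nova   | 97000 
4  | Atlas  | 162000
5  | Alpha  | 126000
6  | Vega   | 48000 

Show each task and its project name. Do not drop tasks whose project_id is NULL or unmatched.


LEFT JOIN keeps every row from tasks (the left table); where project_id has no match in projects, the project columns become NULL. Walk through each task:
  - task 1 (Train): project_id=1 -> matches Nimbus
  - task 2 (Review): project_id=3 -> matches Nova
  - task 3 (Plan): project_id=4 -> matches Atlas
  - task 4 (Audit): project_id=NULL, no match -> kept with NULL
  - task 5 (Migrate): project_id=5 -> matches Alpha
  - task 6 (Document): project_id=5 -> matches Alpha
  - task 7 (Implement): project_id=6 -> matches Vega
  - task 8 (Refactor): project_id=4 -> matches Atlas
  - task 9 (Optimize): project_id=4 -> matches Atlas
All 9 rows appear; 1 has NULL project.

SQL:
SELECT a.name, b.name AS project
FROM tasks a
LEFT JOIN projects b ON a.project_id = b.id

Result:
name      | project
----------+--------
Train     | Nimbus 
Review    | Nova   
Plan      | Atlas  
Audit     | NULL   
Migrate   | Alpha  
Document  | Alpha  
Implement | Vega   
Refactor  | Atlas  
Optimize  | Atlas  


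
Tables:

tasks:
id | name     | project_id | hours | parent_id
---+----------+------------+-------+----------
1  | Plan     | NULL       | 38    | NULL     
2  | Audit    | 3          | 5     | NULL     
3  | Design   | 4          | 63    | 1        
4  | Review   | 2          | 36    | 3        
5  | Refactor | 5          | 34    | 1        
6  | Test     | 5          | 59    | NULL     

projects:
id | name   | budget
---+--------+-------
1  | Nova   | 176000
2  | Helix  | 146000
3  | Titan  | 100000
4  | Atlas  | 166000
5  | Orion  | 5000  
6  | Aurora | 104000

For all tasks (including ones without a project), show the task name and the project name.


LEFT JOIN keeps every row from tasks (the left table); where project_id has no match in projects, the project columns become NULL. Walk through each task:
  - task 1 (Plan): project_id=NULL, no match -> kept with NULL
  - task 2 (Audit): project_id=3 -> matches Titan
  - task 3 (Design): project_id=4 -> matches Atlas
  - task 4 (Review): project_id=2 -> matches Helix
  - task 5 (Refactor): project_id=5 -> matches Orion
  - task 6 (Test): project_id=5 -> matches Orion
All 6 rows appear; 1 has NULL project.

SQL:
SELECT a.name, b.name AS project
FROM tasks a
LEFT JOIN projects b ON a.project_id = b.id

Result:
name     | project
---------+--------
Plan     | NULL   
Audit    | Titan  
Design   | Atlas  
Review   | Helix  
Refactor | Orion  
Test     | Orion  


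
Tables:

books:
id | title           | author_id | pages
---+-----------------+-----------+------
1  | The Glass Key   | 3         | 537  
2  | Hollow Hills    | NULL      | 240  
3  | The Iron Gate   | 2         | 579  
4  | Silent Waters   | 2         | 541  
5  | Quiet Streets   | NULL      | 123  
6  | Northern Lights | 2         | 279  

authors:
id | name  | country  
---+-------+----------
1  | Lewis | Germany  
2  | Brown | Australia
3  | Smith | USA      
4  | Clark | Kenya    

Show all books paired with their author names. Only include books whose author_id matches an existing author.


INNER JOIN keeps only books rows whose author_id matches an id in authors. Walk through each book:
  - book 1 (The Glass Key): author_id=3 -> matches Smith
  - book 2 (Hollow Hills): author_id=NULL, no match -> dropped
  - book 3 (The Iron Gate): author_id=2 -> matches Brown
  - book 4 (Silent Waters): author_id=2 -> matches Brown
  - book 5 (Quiet Streets): author_id=NULL, no match -> dropped
  - book 6 (Northern Lights): author_id=2 -> matches Brown
So 2 of 6 rows are dropped.

SQL:
SELECT a.title, b.name AS author
FROM books a
INNER JOIN authors b ON a.author_id = b.id

Result:
title           | author
----------------+-------
The Glass Key   | Smith 
The Iron Gate   | Brown 
Silent Waters   | Brown 
Northern Lights | Brown 


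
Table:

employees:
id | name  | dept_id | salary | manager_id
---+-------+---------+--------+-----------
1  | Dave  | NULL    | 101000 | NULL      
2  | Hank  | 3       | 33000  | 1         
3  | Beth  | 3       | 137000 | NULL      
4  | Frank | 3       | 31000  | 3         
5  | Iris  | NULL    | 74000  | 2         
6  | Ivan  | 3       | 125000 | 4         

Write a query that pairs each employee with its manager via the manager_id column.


This is a self-join: employees is joined to a second copy of itself, matching each row's manager_id to another row's id. Use LEFT JOIN so rows with manager_id=NULL are kept.
  - employee 1 (Dave): manager_id=NULL -> NULL
  - employee 2 (Hank): manager_id=1 -> Dave
  - employee 3 (Beth): manager_id=NULL -> NULL
  - employee 4 (Frank): manager_id=3 -> Beth
  - employee 5 (Iris): manager_id=2 -> Hank
  - employee 6 (Ivan): manager_id=4 -> Frank

SQL:
SELECT a.name AS item, b.name AS manager
FROM employees a
LEFT JOIN employees b ON a.manager_id = b.id

Result:
item  | manager
------+--------
Dave  | NULL   
Hank  | Dave   
Beth  | NULL   
Frank | Beth   
Iris  | Hank   
Ivan  | Frank  


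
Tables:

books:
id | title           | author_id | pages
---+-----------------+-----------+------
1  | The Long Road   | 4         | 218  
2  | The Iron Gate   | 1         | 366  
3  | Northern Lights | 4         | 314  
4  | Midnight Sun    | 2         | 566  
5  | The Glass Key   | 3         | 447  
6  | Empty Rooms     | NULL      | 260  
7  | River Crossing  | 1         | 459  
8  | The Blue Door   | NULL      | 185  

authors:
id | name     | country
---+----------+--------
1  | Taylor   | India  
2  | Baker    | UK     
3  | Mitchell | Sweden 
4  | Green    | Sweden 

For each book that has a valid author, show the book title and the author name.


INNER JOIN keeps only books rows whose author_id matches an id in authors. Walk through each book:
  - book 1 (The Long Road): author_id=4 -> matches Green
  - book 2 (The Iron Gate): author_id=1 -> matches Taylor
  - book 3 (Northern Lights): author_id=4 -> matches Green
  - book 4 (Midnight Sun): author_id=2 -> matches Baker
  - book 5 (The Glass Key): author_id=3 -> matches Mitchell
  - book 6 (Empty Rooms): author_id=NULL, no match -> dropped
  - book 7 (River Crossing): author_id=1 -> matches Taylor
  - book 8 (The Blue Door): author_id=NULL, no match -> dropped
So 2 of 8 rows are dropped.

SQL:
SELECT a.title, b.name AS author
FROM books a
INNER JOIN authors b ON a.author_id = b.id

Result:
title           | author  
----------------+---------
The Long Road   | Green   
The Iron Gate   | Taylor  
Northern Lights | Green   
Midnight Sun    | Baker   
The Glass Key   | Mitchell
River Crossing  | Taylor  


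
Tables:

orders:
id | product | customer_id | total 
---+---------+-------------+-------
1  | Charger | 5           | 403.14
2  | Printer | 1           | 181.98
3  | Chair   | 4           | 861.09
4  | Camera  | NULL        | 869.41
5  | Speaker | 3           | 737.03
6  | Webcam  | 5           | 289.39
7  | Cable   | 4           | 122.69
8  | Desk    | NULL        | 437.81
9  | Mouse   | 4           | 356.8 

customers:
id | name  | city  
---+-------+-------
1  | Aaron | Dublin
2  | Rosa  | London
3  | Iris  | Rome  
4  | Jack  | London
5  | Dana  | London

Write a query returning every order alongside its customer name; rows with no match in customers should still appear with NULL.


LEFT JOIN keeps every row from orders (the left table); where customer_id has no match in customers, the customer columns become NULL. Walk through each order:
  - order 1 (Charger): customer_id=5 -> matches Dana
  - order 2 (Printer): customer_id=1 -> matches Aaron
  - order 3 (Chair): customer_id=4 -> matches Jack
  - order 4 (Camera): customer_id=NULL, no match -> kept with NULL
  - order 5 (Speaker): customer_id=3 -> matches Iris
  - order 6 (Webcam): customer_id=5 -> matches Dana
  - order 7 (Cable): customer_id=4 -> matches Jack
  - order 8 (Desk): customer_id=NULL, no match -> kept with NULL
  - order 9 (Mouse): customer_id=4 -> matches Jack
All 9 rows appear; 2 have NULL customer.

SQL:
SELECT a.product, b.name AS customer
FROM orders a
LEFT JOIN customers b ON a.customer_id = b.id

Result:
product | customer
--------+---------
Charger | Dana    
Printer | Aaron   
Chair   | Jack    
Camera  | NULL    
Speaker | Iris    
Webcam  | Dana    
Cable   | Jack    
Desk    | NULL    
Mouse   | Jack    


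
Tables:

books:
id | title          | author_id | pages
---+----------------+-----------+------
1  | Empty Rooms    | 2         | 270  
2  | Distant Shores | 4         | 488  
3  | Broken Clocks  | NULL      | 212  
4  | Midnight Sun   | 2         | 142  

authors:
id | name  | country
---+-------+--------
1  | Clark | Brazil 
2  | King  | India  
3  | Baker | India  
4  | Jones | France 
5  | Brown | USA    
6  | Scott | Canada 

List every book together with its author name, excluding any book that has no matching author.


INNER JOIN keeps only books rows whose author_id matches an id in authors. Walk through each book:
  - book 1 (Empty Rooms): author_id=2 -> matches King
  - book 2 (Distant Shores): author_id=4 -> matches Jones
  - book 3 (Broken Clocks): author_id=NULL, no match -> dropped
  - book 4 (Midnight Sun): author_id=2 -> matches King
So 1 of 4 rows is dropped.

SQL:
SELECT a.title, b.name AS author
FROM books a
INNER JOIN authors b ON a.author_id = b.id

Result:
title          | author
---------------+-------
Empty Rooms    | King  
Distant Shores | Jones 
Midnight Sun   | King  
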